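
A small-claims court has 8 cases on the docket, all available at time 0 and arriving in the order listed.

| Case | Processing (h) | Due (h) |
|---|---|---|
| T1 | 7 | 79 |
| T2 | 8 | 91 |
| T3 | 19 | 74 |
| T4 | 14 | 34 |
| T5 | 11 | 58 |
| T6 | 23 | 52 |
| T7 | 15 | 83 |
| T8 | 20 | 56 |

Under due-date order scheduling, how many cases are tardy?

6

EDD (increasing due date): T4 T6 T8 T5 T3 T1 T7 T2.
T4: 0→14, due 34, tardiness 0
T6: 14→37, due 52, tardiness 0
T8: 37→57, due 56, tardiness 1
T5: 57→68, due 58, tardiness 10
T3: 68→87, due 74, tardiness 13
T1: 87→94, due 79, tardiness 15
T7: 94→109, due 83, tardiness 26
T2: 109→117, due 91, tardiness 26
Late cases: 6.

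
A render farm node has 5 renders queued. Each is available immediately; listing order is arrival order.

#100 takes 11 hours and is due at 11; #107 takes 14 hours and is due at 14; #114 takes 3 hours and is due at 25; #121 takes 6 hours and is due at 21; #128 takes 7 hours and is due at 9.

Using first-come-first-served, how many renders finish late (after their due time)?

FIFO (arrival order): #100 #107 #114 #121 #128.
#100: 0→11, due 11, tardiness 0
#107: 11→25, due 14, tardiness 11
#114: 25→28, due 25, tardiness 3
#121: 28→34, due 21, tardiness 13
#128: 34→41, due 9, tardiness 32
Late renders: 4.

4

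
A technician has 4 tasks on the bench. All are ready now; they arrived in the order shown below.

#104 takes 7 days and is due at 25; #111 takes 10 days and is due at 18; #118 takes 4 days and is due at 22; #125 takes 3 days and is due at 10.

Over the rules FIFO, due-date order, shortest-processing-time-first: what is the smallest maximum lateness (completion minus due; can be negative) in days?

FIFO (arrival order): #104 #111 #118 #125.
#104: 0→7, due 25, lateness -18
#111: 7→17, due 18, lateness -1
#118: 17→21, due 22, lateness -1
#125: 21→24, due 10, lateness 14
Maximum = 14.
EDD (increasing due date): #125 #111 #118 #104.
#125: 0→3, due 10, lateness -7
#111: 3→13, due 18, lateness -5
#118: 13→17, due 22, lateness -5
#104: 17→24, due 25, lateness -1
Maximum = -1.
SPT (increasing processing time): #125 #118 #104 #111.
#125: 0→3, due 10, lateness -7
#118: 3→7, due 22, lateness -15
#104: 7→14, due 25, lateness -11
#111: 14→24, due 18, lateness 6
Maximum = 6.
FIFO 14, EDD -1, SPT 6 → minimum -1.

-1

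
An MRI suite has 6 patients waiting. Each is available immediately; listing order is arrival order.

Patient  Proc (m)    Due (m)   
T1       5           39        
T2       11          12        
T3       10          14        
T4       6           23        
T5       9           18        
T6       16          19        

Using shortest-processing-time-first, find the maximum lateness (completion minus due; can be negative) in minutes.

38

SPT (increasing processing time): T1 T4 T5 T3 T2 T6.
T1: 0→5, due 39, lateness -34
T4: 5→11, due 23, lateness -12
T5: 11→20, due 18, lateness 2
T3: 20→30, due 14, lateness 16
T2: 30→41, due 12, lateness 29
T6: 41→57, due 19, lateness 38
Maximum = 38.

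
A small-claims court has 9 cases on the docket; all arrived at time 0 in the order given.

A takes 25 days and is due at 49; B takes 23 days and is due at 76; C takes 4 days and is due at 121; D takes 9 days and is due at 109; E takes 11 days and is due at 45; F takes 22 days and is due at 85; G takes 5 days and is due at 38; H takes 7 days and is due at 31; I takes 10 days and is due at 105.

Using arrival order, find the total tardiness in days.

183

FIFO (arrival order): A B C D E F G H I.
A: 0→25, due 49, tardiness 0
B: 25→48, due 76, tardiness 0
C: 48→52, due 121, tardiness 0
D: 52→61, due 109, tardiness 0
E: 61→72, due 45, tardiness 27
F: 72→94, due 85, tardiness 9
G: 94→99, due 38, tardiness 61
H: 99→106, due 31, tardiness 75
I: 106→116, due 105, tardiness 11
Sum = 0+0+0+0+27+9+61+75+11 = 183.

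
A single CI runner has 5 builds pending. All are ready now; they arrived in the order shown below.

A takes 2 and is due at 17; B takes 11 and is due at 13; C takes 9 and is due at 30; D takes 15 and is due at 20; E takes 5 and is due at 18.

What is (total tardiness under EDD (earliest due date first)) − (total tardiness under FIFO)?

EDD (increasing due date): B A E D C.
B: 0→11, due 13, tardiness 0
A: 11→13, due 17, tardiness 0
E: 13→18, due 18, tardiness 0
D: 18→33, due 20, tardiness 13
C: 33→42, due 30, tardiness 12
Sum = 0+0+0+13+12 = 25.
FIFO (arrival order): A B C D E.
A: 0→2, due 17, tardiness 0
B: 2→13, due 13, tardiness 0
C: 13→22, due 30, tardiness 0
D: 22→37, due 20, tardiness 17
E: 37→42, due 18, tardiness 24
Sum = 0+0+0+17+24 = 41.
Difference = 25 − 41 = -16.

-16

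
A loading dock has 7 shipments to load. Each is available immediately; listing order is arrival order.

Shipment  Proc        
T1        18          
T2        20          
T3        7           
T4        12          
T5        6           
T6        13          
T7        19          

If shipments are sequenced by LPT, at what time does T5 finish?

95

LPT (decreasing processing time): T2 T7 T1 T6 T4 T3 T5.
T2: 0→20
T7: 20→39
T1: 39→57
T6: 57→70
T4: 70→82
T3: 82→89
T5: 89→95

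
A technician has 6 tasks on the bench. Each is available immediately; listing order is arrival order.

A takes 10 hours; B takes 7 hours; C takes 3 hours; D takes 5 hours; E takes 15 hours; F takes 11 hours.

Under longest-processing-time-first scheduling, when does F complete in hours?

LPT (decreasing processing time): E F A B D C.
E: 0→15
F: 15→26

26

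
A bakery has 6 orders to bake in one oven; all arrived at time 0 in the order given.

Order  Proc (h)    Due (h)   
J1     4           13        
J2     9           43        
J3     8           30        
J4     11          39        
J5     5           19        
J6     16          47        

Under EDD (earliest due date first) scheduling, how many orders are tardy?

1

EDD (increasing due date): J1 J5 J3 J4 J2 J6.
J1: 0→4, due 13, tardiness 0
J5: 4→9, due 19, tardiness 0
J3: 9→17, due 30, tardiness 0
J4: 17→28, due 39, tardiness 0
J2: 28→37, due 43, tardiness 0
J6: 37→53, due 47, tardiness 6
Late orders: 1.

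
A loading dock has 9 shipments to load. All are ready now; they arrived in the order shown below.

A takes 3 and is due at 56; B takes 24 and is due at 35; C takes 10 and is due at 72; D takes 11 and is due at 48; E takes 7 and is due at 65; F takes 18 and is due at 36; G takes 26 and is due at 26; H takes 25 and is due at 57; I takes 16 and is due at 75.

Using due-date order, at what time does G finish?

EDD (increasing due date): G B F D A H E C I.
G: 0→26

26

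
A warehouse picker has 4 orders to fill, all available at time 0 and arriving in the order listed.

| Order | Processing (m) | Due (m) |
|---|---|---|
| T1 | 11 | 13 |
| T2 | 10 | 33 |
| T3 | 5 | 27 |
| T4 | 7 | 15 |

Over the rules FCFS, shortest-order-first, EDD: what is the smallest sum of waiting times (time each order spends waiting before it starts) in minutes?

FIFO (arrival order): T1 T2 T3 T4.
T1: waits 0, runs 0→11
T2: waits 11, runs 11→21
T3: waits 21, runs 21→26
T4: waits 26, runs 26→33
Sum = 0+11+21+26 = 58.
SPT (increasing processing time): T3 T4 T2 T1.
T3: waits 0, runs 0→5
T4: waits 5, runs 5→12
T2: waits 12, runs 12→22
T1: waits 22, runs 22→33
Sum = 0+5+12+22 = 39.
EDD (increasing due date): T1 T4 T3 T2.
T1: waits 0, runs 0→11
T4: waits 11, runs 11→18
T3: waits 18, runs 18→23
T2: waits 23, runs 23→33
Sum = 0+11+18+23 = 52.
FIFO 58, SPT 39, EDD 52 → minimum 39.

39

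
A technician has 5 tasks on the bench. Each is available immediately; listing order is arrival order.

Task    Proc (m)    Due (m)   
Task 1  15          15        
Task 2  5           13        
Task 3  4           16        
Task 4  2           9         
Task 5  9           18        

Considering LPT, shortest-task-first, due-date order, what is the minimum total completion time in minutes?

LPT (decreasing processing time): Task 1 Task 5 Task 2 Task 3 Task 4.
Task 1: 0→15
Task 5: 15→24
Task 2: 24→29
Task 3: 29→33
Task 4: 33→35
Sum = 15+24+29+33+35 = 136.
SPT (increasing processing time): Task 4 Task 3 Task 2 Task 5 Task 1.
Task 4: 0→2
Task 3: 2→6
Task 2: 6→11
Task 5: 11→20
Task 1: 20→35
Sum = 2+6+11+20+35 = 74.
EDD (increasing due date): Task 4 Task 2 Task 1 Task 3 Task 5.
Task 4: 0→2
Task 2: 2→7
Task 1: 7→22
Task 3: 22→26
Task 5: 26→35
Sum = 2+7+22+26+35 = 92.
LPT 136, SPT 74, EDD 92 → minimum 74.

74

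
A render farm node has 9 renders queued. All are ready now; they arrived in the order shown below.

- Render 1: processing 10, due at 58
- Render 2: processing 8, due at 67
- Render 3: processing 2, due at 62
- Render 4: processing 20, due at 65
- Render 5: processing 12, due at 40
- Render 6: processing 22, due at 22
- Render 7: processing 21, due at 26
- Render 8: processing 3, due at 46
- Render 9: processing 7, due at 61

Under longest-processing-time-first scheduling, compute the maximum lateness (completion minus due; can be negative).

LPT (decreasing processing time): Render 6 Render 7 Render 4 Render 5 Render 1 Render 2 Render 9 Render 8 Render 3.
Render 6: 0→22, due 22, lateness 0
Render 7: 22→43, due 26, lateness 17
Render 4: 43→63, due 65, lateness -2
Render 5: 63→75, due 40, lateness 35
Render 1: 75→85, due 58, lateness 27
Render 2: 85→93, due 67, lateness 26
Render 9: 93→100, due 61, lateness 39
Render 8: 100→103, due 46, lateness 57
Render 3: 103→105, due 62, lateness 43
Maximum = 57.

57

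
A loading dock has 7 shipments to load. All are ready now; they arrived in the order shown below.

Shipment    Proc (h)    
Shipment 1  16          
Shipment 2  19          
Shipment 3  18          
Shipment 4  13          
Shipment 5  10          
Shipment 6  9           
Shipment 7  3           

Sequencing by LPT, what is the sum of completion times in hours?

LPT (decreasing processing time): Shipment 2 Shipment 3 Shipment 1 Shipment 4 Shipment 5 Shipment 6 Shipment 7.
Shipment 2: 0→19
Shipment 3: 19→37
Shipment 1: 37→53
Shipment 4: 53→66
Shipment 5: 66→76
Shipment 6: 76→85
Shipment 7: 85→88
Sum = 19+37+53+66+76+85+88 = 424.

424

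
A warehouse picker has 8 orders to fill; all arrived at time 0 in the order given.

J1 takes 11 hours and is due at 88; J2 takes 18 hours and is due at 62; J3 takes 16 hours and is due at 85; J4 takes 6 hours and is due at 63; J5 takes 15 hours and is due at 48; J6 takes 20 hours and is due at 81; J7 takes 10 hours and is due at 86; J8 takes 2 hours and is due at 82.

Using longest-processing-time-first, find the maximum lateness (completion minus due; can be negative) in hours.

33

LPT (decreasing processing time): J6 J2 J3 J5 J1 J7 J4 J8.
J6: 0→20, due 81, lateness -61
J2: 20→38, due 62, lateness -24
J3: 38→54, due 85, lateness -31
J5: 54→69, due 48, lateness 21
J1: 69→80, due 88, lateness -8
J7: 80→90, due 86, lateness 4
J4: 90→96, due 63, lateness 33
J8: 96→98, due 82, lateness 16
Maximum = 33.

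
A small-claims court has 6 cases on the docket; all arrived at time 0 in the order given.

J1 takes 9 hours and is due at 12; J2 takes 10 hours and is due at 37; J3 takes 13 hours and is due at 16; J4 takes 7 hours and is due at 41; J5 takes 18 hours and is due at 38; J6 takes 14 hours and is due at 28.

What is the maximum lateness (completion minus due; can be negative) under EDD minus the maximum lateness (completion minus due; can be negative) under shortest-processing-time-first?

-3

EDD (increasing due date): J1 J3 J6 J2 J5 J4.
J1: 0→9, due 12, lateness -3
J3: 9→22, due 16, lateness 6
J6: 22→36, due 28, lateness 8
J2: 36→46, due 37, lateness 9
J5: 46→64, due 38, lateness 26
J4: 64→71, due 41, lateness 30
Maximum = 30.
SPT (increasing processing time): J4 J1 J2 J3 J6 J5.
J4: 0→7, due 41, lateness -34
J1: 7→16, due 12, lateness 4
J2: 16→26, due 37, lateness -11
J3: 26→39, due 16, lateness 23
J6: 39→53, due 28, lateness 25
J5: 53→71, due 38, lateness 33
Maximum = 33.
Difference = 30 − 33 = -3.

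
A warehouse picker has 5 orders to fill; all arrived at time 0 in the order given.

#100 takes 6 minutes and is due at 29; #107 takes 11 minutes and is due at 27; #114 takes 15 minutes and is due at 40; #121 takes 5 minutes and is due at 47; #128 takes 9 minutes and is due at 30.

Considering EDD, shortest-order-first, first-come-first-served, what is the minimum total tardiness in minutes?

EDD (increasing due date): #107 #100 #128 #114 #121.
#107: 0→11, due 27, tardiness 0
#100: 11→17, due 29, tardiness 0
#128: 17→26, due 30, tardiness 0
#114: 26→41, due 40, tardiness 1
#121: 41→46, due 47, tardiness 0
Sum = 0+0+0+1+0 = 1.
SPT (increasing processing time): #121 #100 #128 #107 #114.
#121: 0→5, due 47, tardiness 0
#100: 5→11, due 29, tardiness 0
#128: 11→20, due 30, tardiness 0
#107: 20→31, due 27, tardiness 4
#114: 31→46, due 40, tardiness 6
Sum = 0+0+0+4+6 = 10.
FIFO (arrival order): #100 #107 #114 #121 #128.
#100: 0→6, due 29, tardiness 0
#107: 6→17, due 27, tardiness 0
#114: 17→32, due 40, tardiness 0
#121: 32→37, due 47, tardiness 0
#128: 37→46, due 30, tardiness 16
Sum = 0+0+0+0+16 = 16.
EDD 1, SPT 10, FIFO 16 → minimum 1.

1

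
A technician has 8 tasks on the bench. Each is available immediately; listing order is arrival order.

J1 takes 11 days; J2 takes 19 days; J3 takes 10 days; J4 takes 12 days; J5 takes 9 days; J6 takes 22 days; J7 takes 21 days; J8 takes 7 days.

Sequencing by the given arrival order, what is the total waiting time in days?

FIFO (arrival order): J1 J2 J3 J4 J5 J6 J7 J8.
J1: waits 0, runs 0→11
J2: waits 11, runs 11→30
J3: waits 30, runs 30→40
J4: waits 40, runs 40→52
J5: waits 52, runs 52→61
J6: waits 61, runs 61→83
J7: waits 83, runs 83→104
J8: waits 104, runs 104→111
Sum = 0+11+30+40+52+61+83+104 = 381.

381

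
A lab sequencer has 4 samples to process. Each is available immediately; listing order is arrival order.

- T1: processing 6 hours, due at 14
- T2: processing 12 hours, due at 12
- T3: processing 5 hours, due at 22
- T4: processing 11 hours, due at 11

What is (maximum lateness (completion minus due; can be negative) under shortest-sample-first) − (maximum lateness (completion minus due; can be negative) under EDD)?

7

SPT (increasing processing time): T3 T1 T4 T2.
T3: 0→5, due 22, lateness -17
T1: 5→11, due 14, lateness -3
T4: 11→22, due 11, lateness 11
T2: 22→34, due 12, lateness 22
Maximum = 22.
EDD (increasing due date): T4 T2 T1 T3.
T4: 0→11, due 11, lateness 0
T2: 11→23, due 12, lateness 11
T1: 23→29, due 14, lateness 15
T3: 29→34, due 22, lateness 12
Maximum = 15.
Difference = 22 − 15 = 7.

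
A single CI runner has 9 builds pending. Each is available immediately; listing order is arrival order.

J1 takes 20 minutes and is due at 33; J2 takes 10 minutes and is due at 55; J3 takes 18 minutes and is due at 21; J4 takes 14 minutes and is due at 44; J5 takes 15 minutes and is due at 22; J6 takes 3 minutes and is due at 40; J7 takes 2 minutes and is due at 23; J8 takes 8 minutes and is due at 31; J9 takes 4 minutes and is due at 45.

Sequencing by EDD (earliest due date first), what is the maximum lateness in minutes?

EDD (increasing due date): J3 J5 J7 J8 J1 J6 J4 J9 J2.
J3: 0→18, due 21, lateness -3
J5: 18→33, due 22, lateness 11
J7: 33→35, due 23, lateness 12
J8: 35→43, due 31, lateness 12
J1: 43→63, due 33, lateness 30
J6: 63→66, due 40, lateness 26
J4: 66→80, due 44, lateness 36
J9: 80→84, due 45, lateness 39
J2: 84→94, due 55, lateness 39
Maximum = 39.

39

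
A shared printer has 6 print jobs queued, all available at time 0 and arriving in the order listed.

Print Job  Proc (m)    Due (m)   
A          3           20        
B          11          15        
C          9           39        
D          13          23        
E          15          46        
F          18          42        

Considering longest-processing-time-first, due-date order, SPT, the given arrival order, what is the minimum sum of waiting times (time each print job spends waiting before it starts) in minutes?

125

LPT (decreasing processing time): F E D B C A.
F: waits 0, runs 0→18
E: waits 18, runs 18→33
D: waits 33, runs 33→46
B: waits 46, runs 46→57
C: waits 57, runs 57→66
A: waits 66, runs 66→69
Sum = 0+18+33+46+57+66 = 220.
EDD (increasing due date): B A D C F E.
B: waits 0, runs 0→11
A: waits 11, runs 11→14
D: waits 14, runs 14→27
C: waits 27, runs 27→36
F: waits 36, runs 36→54
E: waits 54, runs 54→69
Sum = 0+11+14+27+36+54 = 142.
SPT (increasing processing time): A C B D E F.
A: waits 0, runs 0→3
C: waits 3, runs 3→12
B: waits 12, runs 12→23
D: waits 23, runs 23→36
E: waits 36, runs 36→51
F: waits 51, runs 51→69
Sum = 0+3+12+23+36+51 = 125.
FIFO (arrival order): A B C D E F.
A: waits 0, runs 0→3
B: waits 3, runs 3→14
C: waits 14, runs 14→23
D: waits 23, runs 23→36
E: waits 36, runs 36→51
F: waits 51, runs 51→69
Sum = 0+3+14+23+36+51 = 127.
LPT 220, EDD 142, SPT 125, FIFO 127 → minimum 125.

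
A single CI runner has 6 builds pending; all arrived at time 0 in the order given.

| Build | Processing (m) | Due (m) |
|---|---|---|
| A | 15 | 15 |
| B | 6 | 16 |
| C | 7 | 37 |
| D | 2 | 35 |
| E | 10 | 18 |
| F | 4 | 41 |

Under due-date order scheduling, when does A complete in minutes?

15

EDD (increasing due date): A B E D C F.
A: 0→15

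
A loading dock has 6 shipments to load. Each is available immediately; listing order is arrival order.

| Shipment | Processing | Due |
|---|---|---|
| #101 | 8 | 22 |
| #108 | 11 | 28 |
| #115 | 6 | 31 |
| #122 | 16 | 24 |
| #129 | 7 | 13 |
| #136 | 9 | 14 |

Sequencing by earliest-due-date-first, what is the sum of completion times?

195

EDD (increasing due date): #129 #136 #101 #122 #108 #115.
#129: 0→7
#136: 7→16
#101: 16→24
#122: 24→40
#108: 40→51
#115: 51→57
Sum = 7+16+24+40+51+57 = 195.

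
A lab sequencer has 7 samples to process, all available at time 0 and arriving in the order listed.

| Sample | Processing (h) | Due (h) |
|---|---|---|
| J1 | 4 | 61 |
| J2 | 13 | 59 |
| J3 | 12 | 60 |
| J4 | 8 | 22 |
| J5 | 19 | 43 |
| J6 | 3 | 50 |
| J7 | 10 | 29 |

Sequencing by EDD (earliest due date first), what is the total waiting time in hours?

EDD (increasing due date): J4 J7 J5 J6 J2 J3 J1.
J4: waits 0, runs 0→8
J7: waits 8, runs 8→18
J5: waits 18, runs 18→37
J6: waits 37, runs 37→40
J2: waits 40, runs 40→53
J3: waits 53, runs 53→65
J1: waits 65, runs 65→69
Sum = 0+8+18+37+40+53+65 = 221.

221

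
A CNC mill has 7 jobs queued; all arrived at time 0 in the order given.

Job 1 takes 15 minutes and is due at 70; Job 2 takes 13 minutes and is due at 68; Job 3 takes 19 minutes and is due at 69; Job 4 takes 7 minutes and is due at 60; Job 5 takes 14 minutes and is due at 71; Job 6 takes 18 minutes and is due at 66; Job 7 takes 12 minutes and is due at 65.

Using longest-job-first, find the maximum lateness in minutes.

38

LPT (decreasing processing time): Job 3 Job 6 Job 1 Job 5 Job 2 Job 7 Job 4.
Job 3: 0→19, due 69, lateness -50
Job 6: 19→37, due 66, lateness -29
Job 1: 37→52, due 70, lateness -18
Job 5: 52→66, due 71, lateness -5
Job 2: 66→79, due 68, lateness 11
Job 7: 79→91, due 65, lateness 26
Job 4: 91→98, due 60, lateness 38
Maximum = 38.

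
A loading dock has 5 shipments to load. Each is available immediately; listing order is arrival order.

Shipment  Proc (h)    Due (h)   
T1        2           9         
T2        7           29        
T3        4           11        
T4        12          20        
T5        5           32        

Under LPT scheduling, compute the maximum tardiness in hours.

LPT (decreasing processing time): T4 T2 T5 T3 T1.
T4: 0→12, due 20, tardiness 0
T2: 12→19, due 29, tardiness 0
T5: 19→24, due 32, tardiness 0
T3: 24→28, due 11, tardiness 17
T1: 28→30, due 9, tardiness 21
Maximum = 21.

21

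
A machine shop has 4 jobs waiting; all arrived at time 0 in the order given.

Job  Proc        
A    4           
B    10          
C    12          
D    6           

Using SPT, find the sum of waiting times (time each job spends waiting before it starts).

SPT (increasing processing time): A D B C.
A: waits 0, runs 0→4
D: waits 4, runs 4→10
B: waits 10, runs 10→20
C: waits 20, runs 20→32
Sum = 0+4+10+20 = 34.

34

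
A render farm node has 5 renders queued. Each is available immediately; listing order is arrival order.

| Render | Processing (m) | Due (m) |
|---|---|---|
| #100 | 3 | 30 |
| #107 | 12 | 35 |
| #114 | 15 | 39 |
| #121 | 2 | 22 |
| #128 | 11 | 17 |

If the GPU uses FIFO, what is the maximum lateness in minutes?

FIFO (arrival order): #100 #107 #114 #121 #128.
#100: 0→3, due 30, lateness -27
#107: 3→15, due 35, lateness -20
#114: 15→30, due 39, lateness -9
#121: 30→32, due 22, lateness 10
#128: 32→43, due 17, lateness 26
Maximum = 26.

26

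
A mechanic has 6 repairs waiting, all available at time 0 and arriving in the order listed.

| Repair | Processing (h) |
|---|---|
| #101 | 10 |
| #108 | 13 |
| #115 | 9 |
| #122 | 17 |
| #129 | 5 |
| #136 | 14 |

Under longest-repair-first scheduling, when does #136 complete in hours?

31

LPT (decreasing processing time): #122 #136 #108 #101 #115 #129.
#122: 0→17
#136: 17→31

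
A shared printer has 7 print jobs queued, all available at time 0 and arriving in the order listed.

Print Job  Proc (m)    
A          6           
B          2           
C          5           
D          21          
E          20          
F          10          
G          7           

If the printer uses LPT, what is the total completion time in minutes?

LPT (decreasing processing time): D E F G A C B.
D: 0→21
E: 21→41
F: 41→51
G: 51→58
A: 58→64
C: 64→69
B: 69→71
Sum = 21+41+51+58+64+69+71 = 375.

375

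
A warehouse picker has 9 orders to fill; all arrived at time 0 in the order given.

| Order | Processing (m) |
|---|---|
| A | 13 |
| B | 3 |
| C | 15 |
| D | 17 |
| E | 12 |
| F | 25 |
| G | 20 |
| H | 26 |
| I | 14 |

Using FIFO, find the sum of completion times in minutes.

634

FIFO (arrival order): A B C D E F G H I.
A: 0→13
B: 13→16
C: 16→31
D: 31→48
E: 48→60
F: 60→85
G: 85→105
H: 105→131
I: 131→145
Sum = 13+16+31+48+60+85+105+131+145 = 634.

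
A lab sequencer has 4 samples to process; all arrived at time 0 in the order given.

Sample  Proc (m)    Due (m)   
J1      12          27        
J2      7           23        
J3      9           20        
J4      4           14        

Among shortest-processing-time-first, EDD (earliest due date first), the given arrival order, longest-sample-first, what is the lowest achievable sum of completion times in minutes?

67

SPT (increasing processing time): J4 J2 J3 J1.
J4: 0→4
J2: 4→11
J3: 11→20
J1: 20→32
Sum = 4+11+20+32 = 67.
EDD (increasing due date): J4 J3 J2 J1.
J4: 0→4
J3: 4→13
J2: 13→20
J1: 20→32
Sum = 4+13+20+32 = 69.
FIFO (arrival order): J1 J2 J3 J4.
J1: 0→12
J2: 12→19
J3: 19→28
J4: 28→32
Sum = 12+19+28+32 = 91.
LPT (decreasing processing time): J1 J3 J2 J4.
J1: 0→12
J3: 12→21
J2: 21→28
J4: 28→32
Sum = 12+21+28+32 = 93.
SPT 67, EDD 69, FIFO 91, LPT 93 → minimum 67.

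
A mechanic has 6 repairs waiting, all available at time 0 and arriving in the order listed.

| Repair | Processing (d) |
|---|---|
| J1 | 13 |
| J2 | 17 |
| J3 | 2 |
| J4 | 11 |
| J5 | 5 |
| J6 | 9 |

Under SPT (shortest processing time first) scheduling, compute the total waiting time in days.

92

SPT (increasing processing time): J3 J5 J6 J4 J1 J2.
J3: waits 0, runs 0→2
J5: waits 2, runs 2→7
J6: waits 7, runs 7→16
J4: waits 16, runs 16→27
J1: waits 27, runs 27→40
J2: waits 40, runs 40→57
Sum = 0+2+7+16+27+40 = 92.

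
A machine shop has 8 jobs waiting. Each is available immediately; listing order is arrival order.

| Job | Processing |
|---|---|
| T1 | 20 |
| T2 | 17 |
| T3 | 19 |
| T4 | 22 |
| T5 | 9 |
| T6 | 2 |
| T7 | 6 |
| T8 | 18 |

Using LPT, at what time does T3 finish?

61

LPT (decreasing processing time): T4 T1 T3 T8 T2 T5 T7 T6.
T4: 0→22
T1: 22→42
T3: 42→61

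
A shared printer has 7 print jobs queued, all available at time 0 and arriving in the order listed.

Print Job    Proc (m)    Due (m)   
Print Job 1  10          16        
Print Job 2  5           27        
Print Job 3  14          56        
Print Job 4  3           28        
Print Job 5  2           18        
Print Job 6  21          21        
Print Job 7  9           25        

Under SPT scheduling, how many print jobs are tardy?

2

SPT (increasing processing time): Print Job 5 Print Job 4 Print Job 2 Print Job 7 Print Job 1 Print Job 3 Print Job 6.
Print Job 5: 0→2, due 18, tardiness 0
Print Job 4: 2→5, due 28, tardiness 0
Print Job 2: 5→10, due 27, tardiness 0
Print Job 7: 10→19, due 25, tardiness 0
Print Job 1: 19→29, due 16, tardiness 13
Print Job 3: 29→43, due 56, tardiness 0
Print Job 6: 43→64, due 21, tardiness 43
Late print jobs: 2.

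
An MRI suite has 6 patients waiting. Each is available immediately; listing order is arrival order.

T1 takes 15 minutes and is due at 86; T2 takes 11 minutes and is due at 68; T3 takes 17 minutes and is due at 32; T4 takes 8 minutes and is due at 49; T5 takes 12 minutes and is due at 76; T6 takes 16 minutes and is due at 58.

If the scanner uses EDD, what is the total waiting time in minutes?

199

EDD (increasing due date): T3 T4 T6 T2 T5 T1.
T3: waits 0, runs 0→17
T4: waits 17, runs 17→25
T6: waits 25, runs 25→41
T2: waits 41, runs 41→52
T5: waits 52, runs 52→64
T1: waits 64, runs 64→79
Sum = 0+17+25+41+52+64 = 199.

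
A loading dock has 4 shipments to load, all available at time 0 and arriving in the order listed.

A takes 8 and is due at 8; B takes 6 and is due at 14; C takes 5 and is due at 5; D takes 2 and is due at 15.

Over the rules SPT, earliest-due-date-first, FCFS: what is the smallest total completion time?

43

SPT (increasing processing time): D C B A.
D: 0→2
C: 2→7
B: 7→13
A: 13→21
Sum = 2+7+13+21 = 43.
EDD (increasing due date): C A B D.
C: 0→5
A: 5→13
B: 13→19
D: 19→21
Sum = 5+13+19+21 = 58.
FIFO (arrival order): A B C D.
A: 0→8
B: 8→14
C: 14→19
D: 19→21
Sum = 8+14+19+21 = 62.
SPT 43, EDD 58, FIFO 62 → minimum 43.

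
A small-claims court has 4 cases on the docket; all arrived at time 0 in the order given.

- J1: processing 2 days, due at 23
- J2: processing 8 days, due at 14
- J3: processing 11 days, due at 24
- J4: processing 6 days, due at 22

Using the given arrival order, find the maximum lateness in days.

5

FIFO (arrival order): J1 J2 J3 J4.
J1: 0→2, due 23, lateness -21
J2: 2→10, due 14, lateness -4
J3: 10→21, due 24, lateness -3
J4: 21→27, due 22, lateness 5
Maximum = 5.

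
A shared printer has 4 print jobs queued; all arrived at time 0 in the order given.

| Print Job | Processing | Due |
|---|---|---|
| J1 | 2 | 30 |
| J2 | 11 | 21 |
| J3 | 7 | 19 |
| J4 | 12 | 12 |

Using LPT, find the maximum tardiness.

LPT (decreasing processing time): J4 J2 J3 J1.
J4: 0→12, due 12, tardiness 0
J2: 12→23, due 21, tardiness 2
J3: 23→30, due 19, tardiness 11
J1: 30→32, due 30, tardiness 2
Maximum = 11.

11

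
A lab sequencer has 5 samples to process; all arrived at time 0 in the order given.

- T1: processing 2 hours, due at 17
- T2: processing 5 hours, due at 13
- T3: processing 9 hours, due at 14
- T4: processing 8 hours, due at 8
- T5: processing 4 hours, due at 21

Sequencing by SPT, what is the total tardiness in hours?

25

SPT (increasing processing time): T1 T5 T2 T4 T3.
T1: 0→2, due 17, tardiness 0
T5: 2→6, due 21, tardiness 0
T2: 6→11, due 13, tardiness 0
T4: 11→19, due 8, tardiness 11
T3: 19→28, due 14, tardiness 14
Sum = 0+0+0+11+14 = 25.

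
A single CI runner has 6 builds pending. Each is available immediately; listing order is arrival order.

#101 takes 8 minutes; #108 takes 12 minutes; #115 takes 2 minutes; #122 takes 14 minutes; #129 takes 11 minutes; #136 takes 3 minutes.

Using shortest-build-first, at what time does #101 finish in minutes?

13

SPT (increasing processing time): #115 #136 #101 #129 #108 #122.
#115: 0→2
#136: 2→5
#101: 5→13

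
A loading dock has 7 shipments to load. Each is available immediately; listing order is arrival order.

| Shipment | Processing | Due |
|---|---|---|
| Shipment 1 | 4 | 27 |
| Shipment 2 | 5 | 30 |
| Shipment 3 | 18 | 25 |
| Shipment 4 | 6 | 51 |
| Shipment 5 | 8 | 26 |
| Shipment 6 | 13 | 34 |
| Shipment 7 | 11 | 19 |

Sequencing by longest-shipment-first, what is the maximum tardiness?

LPT (decreasing processing time): Shipment 3 Shipment 6 Shipment 7 Shipment 5 Shipment 4 Shipment 2 Shipment 1.
Shipment 3: 0→18, due 25, tardiness 0
Shipment 6: 18→31, due 34, tardiness 0
Shipment 7: 31→42, due 19, tardiness 23
Shipment 5: 42→50, due 26, tardiness 24
Shipment 4: 50→56, due 51, tardiness 5
Shipment 2: 56→61, due 30, tardiness 31
Shipment 1: 61→65, due 27, tardiness 38
Maximum = 38.

38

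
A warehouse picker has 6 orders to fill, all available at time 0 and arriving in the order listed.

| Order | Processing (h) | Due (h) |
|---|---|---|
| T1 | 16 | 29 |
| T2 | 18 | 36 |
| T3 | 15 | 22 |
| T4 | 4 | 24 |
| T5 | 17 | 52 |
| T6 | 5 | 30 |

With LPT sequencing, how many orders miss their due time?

4

LPT (decreasing processing time): T2 T5 T1 T3 T6 T4.
T2: 0→18, due 36, tardiness 0
T5: 18→35, due 52, tardiness 0
T1: 35→51, due 29, tardiness 22
T3: 51→66, due 22, tardiness 44
T6: 66→71, due 30, tardiness 41
T4: 71→75, due 24, tardiness 51
Late orders: 4.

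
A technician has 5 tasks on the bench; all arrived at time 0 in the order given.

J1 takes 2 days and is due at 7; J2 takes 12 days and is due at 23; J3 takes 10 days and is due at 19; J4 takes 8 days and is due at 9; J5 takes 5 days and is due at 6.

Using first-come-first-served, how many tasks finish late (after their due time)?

FIFO (arrival order): J1 J2 J3 J4 J5.
J1: 0→2, due 7, tardiness 0
J2: 2→14, due 23, tardiness 0
J3: 14→24, due 19, tardiness 5
J4: 24→32, due 9, tardiness 23
J5: 32→37, due 6, tardiness 31
Late tasks: 3.

3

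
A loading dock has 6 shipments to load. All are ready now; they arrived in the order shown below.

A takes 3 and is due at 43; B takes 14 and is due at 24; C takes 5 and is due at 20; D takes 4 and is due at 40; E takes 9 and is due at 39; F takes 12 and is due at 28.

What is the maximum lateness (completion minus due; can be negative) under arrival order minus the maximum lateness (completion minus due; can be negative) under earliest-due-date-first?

FIFO (arrival order): A B C D E F.
A: 0→3, due 43, lateness -40
B: 3→17, due 24, lateness -7
C: 17→22, due 20, lateness 2
D: 22→26, due 40, lateness -14
E: 26→35, due 39, lateness -4
F: 35→47, due 28, lateness 19
Maximum = 19.
EDD (increasing due date): C B F E D A.
C: 0→5, due 20, lateness -15
B: 5→19, due 24, lateness -5
F: 19→31, due 28, lateness 3
E: 31→40, due 39, lateness 1
D: 40→44, due 40, lateness 4
A: 44→47, due 43, lateness 4
Maximum = 4.
Difference = 19 − 4 = 15.

15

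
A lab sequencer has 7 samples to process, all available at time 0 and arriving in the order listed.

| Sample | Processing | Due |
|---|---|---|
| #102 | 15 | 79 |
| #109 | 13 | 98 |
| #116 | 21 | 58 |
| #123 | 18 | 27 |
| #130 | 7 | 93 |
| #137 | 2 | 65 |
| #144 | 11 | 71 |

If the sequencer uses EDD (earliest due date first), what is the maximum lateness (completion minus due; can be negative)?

EDD (increasing due date): #123 #116 #137 #144 #102 #130 #109.
#123: 0→18, due 27, lateness -9
#116: 18→39, due 58, lateness -19
#137: 39→41, due 65, lateness -24
#144: 41→52, due 71, lateness -19
#102: 52→67, due 79, lateness -12
#130: 67→74, due 93, lateness -19
#109: 74→87, due 98, lateness -11
Maximum = -9.

-9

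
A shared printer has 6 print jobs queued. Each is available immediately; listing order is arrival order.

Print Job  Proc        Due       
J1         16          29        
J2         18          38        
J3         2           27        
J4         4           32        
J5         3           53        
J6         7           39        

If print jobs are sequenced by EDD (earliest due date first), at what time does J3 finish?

2

EDD (increasing due date): J3 J1 J4 J2 J6 J5.
J3: 0→2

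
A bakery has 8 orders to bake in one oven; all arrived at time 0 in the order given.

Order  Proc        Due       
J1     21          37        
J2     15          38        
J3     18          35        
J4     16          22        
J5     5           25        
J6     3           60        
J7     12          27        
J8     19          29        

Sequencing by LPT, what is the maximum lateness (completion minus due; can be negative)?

81

LPT (decreasing processing time): J1 J8 J3 J4 J2 J7 J5 J6.
J1: 0→21, due 37, lateness -16
J8: 21→40, due 29, lateness 11
J3: 40→58, due 35, lateness 23
J4: 58→74, due 22, lateness 52
J2: 74→89, due 38, lateness 51
J7: 89→101, due 27, lateness 74
J5: 101→106, due 25, lateness 81
J6: 106→109, due 60, lateness 49
Maximum = 81.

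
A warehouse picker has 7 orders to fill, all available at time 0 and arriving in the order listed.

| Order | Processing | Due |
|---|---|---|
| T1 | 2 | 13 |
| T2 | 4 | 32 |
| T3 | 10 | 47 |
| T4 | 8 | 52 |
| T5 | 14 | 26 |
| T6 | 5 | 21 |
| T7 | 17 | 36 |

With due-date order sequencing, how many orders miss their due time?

3

EDD (increasing due date): T1 T6 T5 T2 T7 T3 T4.
T1: 0→2, due 13, tardiness 0
T6: 2→7, due 21, tardiness 0
T5: 7→21, due 26, tardiness 0
T2: 21→25, due 32, tardiness 0
T7: 25→42, due 36, tardiness 6
T3: 42→52, due 47, tardiness 5
T4: 52→60, due 52, tardiness 8
Late orders: 3.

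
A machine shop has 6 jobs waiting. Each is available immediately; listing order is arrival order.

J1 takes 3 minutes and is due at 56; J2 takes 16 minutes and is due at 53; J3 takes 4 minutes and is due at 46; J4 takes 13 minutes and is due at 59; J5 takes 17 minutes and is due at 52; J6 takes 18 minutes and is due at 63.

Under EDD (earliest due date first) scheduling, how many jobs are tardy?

1

EDD (increasing due date): J3 J5 J2 J1 J4 J6.
J3: 0→4, due 46, tardiness 0
J5: 4→21, due 52, tardiness 0
J2: 21→37, due 53, tardiness 0
J1: 37→40, due 56, tardiness 0
J4: 40→53, due 59, tardiness 0
J6: 53→71, due 63, tardiness 8
Late jobs: 1.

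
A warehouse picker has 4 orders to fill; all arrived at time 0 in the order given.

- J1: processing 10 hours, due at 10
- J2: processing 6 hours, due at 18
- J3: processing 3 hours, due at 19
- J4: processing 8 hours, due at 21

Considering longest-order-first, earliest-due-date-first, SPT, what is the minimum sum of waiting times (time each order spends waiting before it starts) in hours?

29

LPT (decreasing processing time): J1 J4 J2 J3.
J1: waits 0, runs 0→10
J4: waits 10, runs 10→18
J2: waits 18, runs 18→24
J3: waits 24, runs 24→27
Sum = 0+10+18+24 = 52.
EDD (increasing due date): J1 J2 J3 J4.
J1: waits 0, runs 0→10
J2: waits 10, runs 10→16
J3: waits 16, runs 16→19
J4: waits 19, runs 19→27
Sum = 0+10+16+19 = 45.
SPT (increasing processing time): J3 J2 J4 J1.
J3: waits 0, runs 0→3
J2: waits 3, runs 3→9
J4: waits 9, runs 9→17
J1: waits 17, runs 17→27
Sum = 0+3+9+17 = 29.
LPT 52, EDD 45, SPT 29 → minimum 29.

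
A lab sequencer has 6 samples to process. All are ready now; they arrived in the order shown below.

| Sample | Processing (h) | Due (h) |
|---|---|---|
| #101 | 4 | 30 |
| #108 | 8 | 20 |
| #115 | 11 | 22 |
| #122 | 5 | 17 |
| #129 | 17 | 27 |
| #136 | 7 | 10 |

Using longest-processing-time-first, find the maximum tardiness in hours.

33

LPT (decreasing processing time): #129 #115 #108 #136 #122 #101.
#129: 0→17, due 27, tardiness 0
#115: 17→28, due 22, tardiness 6
#108: 28→36, due 20, tardiness 16
#136: 36→43, due 10, tardiness 33
#122: 43→48, due 17, tardiness 31
#101: 48→52, due 30, tardiness 22
Maximum = 33.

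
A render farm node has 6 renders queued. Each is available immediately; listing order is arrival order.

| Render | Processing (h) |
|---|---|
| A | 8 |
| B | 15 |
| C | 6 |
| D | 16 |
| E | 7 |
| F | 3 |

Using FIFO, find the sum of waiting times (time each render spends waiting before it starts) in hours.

FIFO (arrival order): A B C D E F.
A: waits 0, runs 0→8
B: waits 8, runs 8→23
C: waits 23, runs 23→29
D: waits 29, runs 29→45
E: waits 45, runs 45→52
F: waits 52, runs 52→55
Sum = 0+8+23+29+45+52 = 157.

157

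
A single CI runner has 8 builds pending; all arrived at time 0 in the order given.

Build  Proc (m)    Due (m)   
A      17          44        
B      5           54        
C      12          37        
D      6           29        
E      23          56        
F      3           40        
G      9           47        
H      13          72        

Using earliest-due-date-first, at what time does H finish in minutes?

EDD (increasing due date): D C F A G B E H.
D: 0→6
C: 6→18
F: 18→21
A: 21→38
G: 38→47
B: 47→52
E: 52→75
H: 75→88

88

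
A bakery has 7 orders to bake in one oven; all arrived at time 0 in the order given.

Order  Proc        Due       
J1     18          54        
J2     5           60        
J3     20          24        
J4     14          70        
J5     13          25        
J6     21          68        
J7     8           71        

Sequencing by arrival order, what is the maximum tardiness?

45

FIFO (arrival order): J1 J2 J3 J4 J5 J6 J7.
J1: 0→18, due 54, tardiness 0
J2: 18→23, due 60, tardiness 0
J3: 23→43, due 24, tardiness 19
J4: 43→57, due 70, tardiness 0
J5: 57→70, due 25, tardiness 45
J6: 70→91, due 68, tardiness 23
J7: 91→99, due 71, tardiness 28
Maximum = 45.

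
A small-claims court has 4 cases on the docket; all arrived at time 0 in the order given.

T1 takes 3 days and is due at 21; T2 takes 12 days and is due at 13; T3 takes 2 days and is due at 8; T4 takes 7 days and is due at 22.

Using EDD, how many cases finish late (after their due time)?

EDD (increasing due date): T3 T2 T1 T4.
T3: 0→2, due 8, tardiness 0
T2: 2→14, due 13, tardiness 1
T1: 14→17, due 21, tardiness 0
T4: 17→24, due 22, tardiness 2
Late cases: 2.

2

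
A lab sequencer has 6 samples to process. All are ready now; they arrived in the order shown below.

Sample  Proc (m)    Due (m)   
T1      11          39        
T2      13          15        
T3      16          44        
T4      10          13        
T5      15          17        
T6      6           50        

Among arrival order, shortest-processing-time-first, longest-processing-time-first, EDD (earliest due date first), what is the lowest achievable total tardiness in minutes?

81

FIFO (arrival order): T1 T2 T3 T4 T5 T6.
T1: 0→11, due 39, tardiness 0
T2: 11→24, due 15, tardiness 9
T3: 24→40, due 44, tardiness 0
T4: 40→50, due 13, tardiness 37
T5: 50→65, due 17, tardiness 48
T6: 65→71, due 50, tardiness 21
Sum = 0+9+0+37+48+21 = 115.
SPT (increasing processing time): T6 T4 T1 T2 T5 T3.
T6: 0→6, due 50, tardiness 0
T4: 6→16, due 13, tardiness 3
T1: 16→27, due 39, tardiness 0
T2: 27→40, due 15, tardiness 25
T5: 40→55, due 17, tardiness 38
T3: 55→71, due 44, tardiness 27
Sum = 0+3+0+25+38+27 = 93.
LPT (decreasing processing time): T3 T5 T2 T1 T4 T6.
T3: 0→16, due 44, tardiness 0
T5: 16→31, due 17, tardiness 14
T2: 31→44, due 15, tardiness 29
T1: 44→55, due 39, tardiness 16
T4: 55→65, due 13, tardiness 52
T6: 65→71, due 50, tardiness 21
Sum = 0+14+29+16+52+21 = 132.
EDD (increasing due date): T4 T2 T5 T1 T3 T6.
T4: 0→10, due 13, tardiness 0
T2: 10→23, due 15, tardiness 8
T5: 23→38, due 17, tardiness 21
T1: 38→49, due 39, tardiness 10
T3: 49→65, due 44, tardiness 21
T6: 65→71, due 50, tardiness 21
Sum = 0+8+21+10+21+21 = 81.
FIFO 115, SPT 93, LPT 132, EDD 81 → minimum 81.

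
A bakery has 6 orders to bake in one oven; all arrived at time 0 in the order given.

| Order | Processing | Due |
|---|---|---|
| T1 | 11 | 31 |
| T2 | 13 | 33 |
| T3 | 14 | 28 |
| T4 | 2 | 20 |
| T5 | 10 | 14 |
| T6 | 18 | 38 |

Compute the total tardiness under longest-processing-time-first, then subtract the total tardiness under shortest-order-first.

LPT (decreasing processing time): T6 T3 T2 T1 T5 T4.
T6: 0→18, due 38, tardiness 0
T3: 18→32, due 28, tardiness 4
T2: 32→45, due 33, tardiness 12
T1: 45→56, due 31, tardiness 25
T5: 56→66, due 14, tardiness 52
T4: 66→68, due 20, tardiness 48
Sum = 0+4+12+25+52+48 = 141.
SPT (increasing processing time): T4 T5 T1 T2 T3 T6.
T4: 0→2, due 20, tardiness 0
T5: 2→12, due 14, tardiness 0
T1: 12→23, due 31, tardiness 0
T2: 23→36, due 33, tardiness 3
T3: 36→50, due 28, tardiness 22
T6: 50→68, due 38, tardiness 30
Sum = 0+0+0+3+22+30 = 55.
Difference = 141 − 55 = 86.

86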